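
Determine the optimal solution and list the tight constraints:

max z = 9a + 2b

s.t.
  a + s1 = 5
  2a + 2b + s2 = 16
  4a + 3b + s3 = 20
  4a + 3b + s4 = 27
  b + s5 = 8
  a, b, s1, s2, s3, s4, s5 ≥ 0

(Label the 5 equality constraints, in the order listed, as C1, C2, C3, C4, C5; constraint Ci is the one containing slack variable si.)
Optimal: a = 5, b = 0
Slack at optimum:
  C1: slack = 0 (binding)
  C2: slack = 6
  C3: slack = 0 (binding)
  C4: slack = 7
  C5: slack = 8
  a ≥ 0: a = 5
  b ≥ 0: b = 0 (binding)
Binding constraints: C1, C3, b ≥ 0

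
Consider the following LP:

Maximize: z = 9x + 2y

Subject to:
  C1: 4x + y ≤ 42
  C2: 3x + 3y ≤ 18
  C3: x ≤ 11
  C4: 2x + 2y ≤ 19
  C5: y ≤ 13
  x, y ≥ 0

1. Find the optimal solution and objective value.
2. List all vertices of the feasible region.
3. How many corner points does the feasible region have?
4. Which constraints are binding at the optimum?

1. x = 6, y = 0, z = 54
2. (0, 0), (6, 0), (0, 6)
3. 3
4. C2, y ≥ 0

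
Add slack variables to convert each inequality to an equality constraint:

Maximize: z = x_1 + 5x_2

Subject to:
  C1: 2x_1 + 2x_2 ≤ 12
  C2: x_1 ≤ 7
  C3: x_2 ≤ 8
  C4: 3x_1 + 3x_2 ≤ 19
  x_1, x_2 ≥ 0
max z = x_1 + 5x_2

s.t.
  2x_1 + 2x_2 + s1 = 12
  x_1 + s2 = 7
  x_2 + s3 = 8
  3x_1 + 3x_2 + s4 = 19
  x_1, x_2, s1, s2, s3, s4 ≥ 0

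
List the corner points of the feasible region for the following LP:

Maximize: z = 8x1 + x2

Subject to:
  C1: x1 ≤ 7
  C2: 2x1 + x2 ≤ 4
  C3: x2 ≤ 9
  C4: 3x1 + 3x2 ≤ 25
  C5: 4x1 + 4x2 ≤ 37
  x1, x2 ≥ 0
Each vertex is the intersection of two constraint boundaries that also satisfies all remaining constraints:
  x1 = 0 and x2 = 0 → (0, 0)
  2x1 + x2 = 4 and x2 = 0 → (2, 0)
  2x1 + x2 = 4 and x1 = 0 → (0, 4)

Vertices: (0, 0), (2, 0), (0, 4)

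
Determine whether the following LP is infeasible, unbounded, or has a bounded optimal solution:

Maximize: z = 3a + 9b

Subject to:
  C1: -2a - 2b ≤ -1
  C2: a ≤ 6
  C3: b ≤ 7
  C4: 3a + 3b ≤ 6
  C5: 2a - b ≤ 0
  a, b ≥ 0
The point (0, 2) satisfies every constraint, so the LP is feasible; the constraints give a ≤ 6 and b ≤ 7, which with a, b ≥ 0 keep the feasible region inside a bounded box. A feasible, bounded LP attains a finite optimum at a vertex.

Bounded optimum: z* = 18 at (0, 2).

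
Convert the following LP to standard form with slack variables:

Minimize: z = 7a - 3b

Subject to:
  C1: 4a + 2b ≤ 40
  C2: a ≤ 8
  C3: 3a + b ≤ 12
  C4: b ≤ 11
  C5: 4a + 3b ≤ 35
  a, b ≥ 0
min z = 7a - 3b

s.t.
  4a + 2b + s1 = 40
  a + s2 = 8
  3a + b + s3 = 12
  b + s4 = 11
  4a + 3b + s5 = 35
  a, b, s1, s2, s3, s4, s5 ≥ 0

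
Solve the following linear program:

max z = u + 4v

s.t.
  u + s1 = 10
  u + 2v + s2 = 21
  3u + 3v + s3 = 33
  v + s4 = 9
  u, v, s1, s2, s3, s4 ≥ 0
u = 2, v = 9, z = 38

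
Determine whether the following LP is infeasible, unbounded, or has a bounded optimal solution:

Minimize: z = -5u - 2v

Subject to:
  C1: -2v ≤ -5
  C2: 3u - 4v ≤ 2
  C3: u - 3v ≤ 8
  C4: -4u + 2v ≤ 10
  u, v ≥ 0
Feasible point: (0, 3) satisfies every constraint, so the LP is feasible.
Direction d = (1, 1): for each constraint row a, a·d ≤ 0 —
  (0)(1) + (-2)(1) = -2 ≤ 0
  (3)(1) + (-4)(1) = -1 ≤ 0
  (1)(1) + (-3)(1) = -2 ≤ 0
  (-4)(1) + (2)(1) = -2 ≤ 0
and d ≥ 0, so (0, 3) + t·d stays feasible for every t ≥ 0. Along this ray z = -5u - 2v changes by -7 per unit t, so z → −∞.

The LP is unbounded; z can be made arbitrarily small.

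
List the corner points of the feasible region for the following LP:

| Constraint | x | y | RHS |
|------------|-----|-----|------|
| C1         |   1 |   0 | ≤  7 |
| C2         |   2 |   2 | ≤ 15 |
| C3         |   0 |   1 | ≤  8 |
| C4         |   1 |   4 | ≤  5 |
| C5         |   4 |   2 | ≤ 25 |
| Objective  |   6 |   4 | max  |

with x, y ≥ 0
Each vertex is the intersection of two constraint boundaries that also satisfies all remaining constraints:
  x = 0 and y = 0 → (0, 0)
  x + 4y = 5 and y = 0 → (5, 0)
  x + 4y = 5 and x = 0 → (0, 1.25)

Vertices: (0, 0), (5, 0), (0, 1.25)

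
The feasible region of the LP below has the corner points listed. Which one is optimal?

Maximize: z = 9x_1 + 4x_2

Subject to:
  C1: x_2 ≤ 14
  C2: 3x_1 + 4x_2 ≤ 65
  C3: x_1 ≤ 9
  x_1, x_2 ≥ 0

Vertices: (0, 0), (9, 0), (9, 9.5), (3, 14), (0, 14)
(9, 9.5) with z = 119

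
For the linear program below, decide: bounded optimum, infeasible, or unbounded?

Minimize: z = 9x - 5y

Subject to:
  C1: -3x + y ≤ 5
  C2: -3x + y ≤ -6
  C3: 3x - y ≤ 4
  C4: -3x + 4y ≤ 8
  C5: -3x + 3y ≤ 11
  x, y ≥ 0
C3 requires 3x - y ≤ 4, while C2 (-3x + y ≤ -6) is equivalent to 3x - y ≥ 6. Together they would need 6 ≤ 3x - y ≤ 4, which is impossible since 6 > 4. No point satisfies all constraints.

The feasible region is empty; the LP is infeasible.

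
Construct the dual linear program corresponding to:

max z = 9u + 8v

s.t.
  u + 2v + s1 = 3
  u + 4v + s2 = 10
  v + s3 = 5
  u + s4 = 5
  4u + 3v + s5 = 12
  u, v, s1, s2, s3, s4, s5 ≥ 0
Minimize: z = 3y1 + 10y2 + 5y3 + 5y4 + 12y5

Subject to:
  C1: -y1 - y2 - y4 - 4y5 ≤ -9
  C2: -2y1 - 4y2 - y3 - 3y5 ≤ -8
  y1, y2, y3, y4, y5 ≥ 0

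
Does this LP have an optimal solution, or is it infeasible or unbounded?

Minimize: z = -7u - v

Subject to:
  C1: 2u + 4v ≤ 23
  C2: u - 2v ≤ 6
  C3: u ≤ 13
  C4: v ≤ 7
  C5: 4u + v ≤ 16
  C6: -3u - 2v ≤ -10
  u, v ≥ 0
The point (4, 0) satisfies every constraint, so the LP is feasible; the constraints give u ≤ 13 and v ≤ 7, which with u, v ≥ 0 keep the feasible region inside a bounded box. A feasible, bounded LP attains a finite optimum at a vertex.

Evaluating z = -7u - v at each vertex:
  (3.333, 0): z = -23.33
  (4, 0): z = -28
  (2.929, 4.286): z = -24.79
  (0, 5.75): z = -5.75
  (0, 5): z = -5

Bounded optimum: z* = -28 at (4, 0).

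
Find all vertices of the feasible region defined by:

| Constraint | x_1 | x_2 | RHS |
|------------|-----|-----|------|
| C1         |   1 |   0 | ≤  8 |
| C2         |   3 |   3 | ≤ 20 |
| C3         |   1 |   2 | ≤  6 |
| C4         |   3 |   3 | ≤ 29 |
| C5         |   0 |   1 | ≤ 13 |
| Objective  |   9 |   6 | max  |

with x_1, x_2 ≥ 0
Each vertex is the intersection of two constraint boundaries that also satisfies all remaining constraints:
  x_1 = 0 and x_2 = 0 → (0, 0)
  x_1 + 2x_2 = 6 and x_2 = 0 → (6, 0)
  x_1 + 2x_2 = 6 and x_1 = 0 → (0, 3)

Vertices: (0, 0), (6, 0), (0, 3)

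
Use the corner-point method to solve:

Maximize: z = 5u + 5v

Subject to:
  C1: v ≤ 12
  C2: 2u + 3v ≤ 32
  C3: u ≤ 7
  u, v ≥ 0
u = 7, v = 6, z = 65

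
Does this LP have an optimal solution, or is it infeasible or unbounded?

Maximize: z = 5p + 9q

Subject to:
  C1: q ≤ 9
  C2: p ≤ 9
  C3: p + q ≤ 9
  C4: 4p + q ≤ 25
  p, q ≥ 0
The point (0, 9) satisfies every constraint, so the LP is feasible; the constraints give p ≤ 9 and q ≤ 9, which with p, q ≥ 0 keep the feasible region inside a bounded box. A feasible, bounded LP attains a finite optimum at a vertex.

Feasible with finite optimum z* = 81 at (0, 9).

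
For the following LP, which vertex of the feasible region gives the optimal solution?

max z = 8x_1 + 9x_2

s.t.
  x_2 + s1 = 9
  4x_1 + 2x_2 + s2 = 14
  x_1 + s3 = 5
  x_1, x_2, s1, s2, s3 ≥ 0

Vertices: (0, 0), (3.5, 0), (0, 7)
(0, 7) with z = 63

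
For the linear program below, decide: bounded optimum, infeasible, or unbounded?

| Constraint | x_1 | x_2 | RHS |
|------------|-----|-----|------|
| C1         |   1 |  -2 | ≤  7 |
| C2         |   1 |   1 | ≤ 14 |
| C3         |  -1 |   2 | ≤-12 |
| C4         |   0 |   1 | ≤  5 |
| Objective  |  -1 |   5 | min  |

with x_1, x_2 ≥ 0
C1 requires x_1 - 2x_2 ≤ 7, while C3 (-x_1 + 2x_2 ≤ -12) is equivalent to x_1 - 2x_2 ≥ 12. Together they would need 12 ≤ x_1 - 2x_2 ≤ 7, which is impossible since 12 > 7. No point satisfies all constraints.

Infeasible — the constraint set is empty.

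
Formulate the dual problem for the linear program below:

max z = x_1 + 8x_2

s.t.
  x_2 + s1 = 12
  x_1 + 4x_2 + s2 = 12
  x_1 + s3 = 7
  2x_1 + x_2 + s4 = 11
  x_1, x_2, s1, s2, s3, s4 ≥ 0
Minimize: z = 12y1 + 12y2 + 7y3 + 11y4

Subject to:
  C1: -y2 - y3 - 2y4 ≤ -1
  C2: -y1 - 4y2 - y4 ≤ -8
  y1, y2, y3, y4 ≥ 0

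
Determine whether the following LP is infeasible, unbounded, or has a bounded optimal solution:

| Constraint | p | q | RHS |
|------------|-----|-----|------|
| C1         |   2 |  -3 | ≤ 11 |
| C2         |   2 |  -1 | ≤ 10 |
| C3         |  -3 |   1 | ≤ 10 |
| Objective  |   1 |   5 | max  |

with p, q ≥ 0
Feasible point: (0, 0) satisfies every constraint, so the LP is feasible.
Direction d = (1, 2): for each constraint row a, a·d ≤ 0 —
  (2)(1) + (-3)(2) = -4 ≤ 0
  (2)(1) + (-1)(2) = 0 ≤ 0
  (-3)(1) + (1)(2) = -1 ≤ 0
and d ≥ 0, so (0, 0) + t·d stays feasible for every t ≥ 0. Along this ray z = p + 5q changes by 11 per unit t, so z → +∞.

Unbounded — the objective can increase without bound over the feasible region.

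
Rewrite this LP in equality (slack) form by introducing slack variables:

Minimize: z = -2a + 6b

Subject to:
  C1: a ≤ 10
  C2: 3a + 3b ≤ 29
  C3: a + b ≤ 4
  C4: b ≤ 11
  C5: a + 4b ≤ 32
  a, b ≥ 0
min z = -2a + 6b

s.t.
  a + s1 = 10
  3a + 3b + s2 = 29
  a + b + s3 = 4
  b + s4 = 11
  a + 4b + s5 = 32
  a, b, s1, s2, s3, s4, s5 ≥ 0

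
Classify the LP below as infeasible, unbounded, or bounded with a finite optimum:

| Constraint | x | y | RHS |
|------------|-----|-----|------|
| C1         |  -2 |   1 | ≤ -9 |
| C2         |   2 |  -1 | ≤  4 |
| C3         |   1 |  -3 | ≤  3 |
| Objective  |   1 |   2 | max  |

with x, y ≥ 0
C2 requires 2x - y ≤ 4, while C1 (-2x + y ≤ -9) is equivalent to 2x - y ≥ 9. Together they would need 9 ≤ 2x - y ≤ 4, which is impossible since 9 > 4. No point satisfies all constraints.

Infeasible — the constraint set is empty.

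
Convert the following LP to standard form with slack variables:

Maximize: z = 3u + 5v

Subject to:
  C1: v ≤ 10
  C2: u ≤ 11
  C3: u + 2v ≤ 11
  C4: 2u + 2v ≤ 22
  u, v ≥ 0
max z = 3u + 5v

s.t.
  v + s1 = 10
  u + s2 = 11
  u + 2v + s3 = 11
  2u + 2v + s4 = 22
  u, v, s1, s2, s3, s4 ≥ 0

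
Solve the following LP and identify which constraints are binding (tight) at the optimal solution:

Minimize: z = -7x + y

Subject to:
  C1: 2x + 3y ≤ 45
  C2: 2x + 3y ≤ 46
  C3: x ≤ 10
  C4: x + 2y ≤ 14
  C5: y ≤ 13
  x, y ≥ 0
Optimal: x = 10, y = 0
Binding: C3, y ≥ 0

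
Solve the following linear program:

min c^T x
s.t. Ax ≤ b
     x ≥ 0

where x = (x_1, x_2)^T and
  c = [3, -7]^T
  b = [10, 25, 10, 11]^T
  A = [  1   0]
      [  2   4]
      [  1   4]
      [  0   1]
Each vertex is the intersection of two constraint boundaries that also satisfies all remaining constraints:
  x_1 = 0 and x_2 = 0 → (0, 0)
  x_1 = 10 and x_1 + 4x_2 = 10 → (10, 0)
  x_1 + 4x_2 = 10 and x_1 = 0 → (0, 2.5)

Evaluating z = 3x_1 - 7x_2 at each vertex:
  (0, 0): z = 0
  (10, 0): z = 30
  (0, 2.5): z = -17.5

The minimum is at (0, 2.5) with z = -17.5.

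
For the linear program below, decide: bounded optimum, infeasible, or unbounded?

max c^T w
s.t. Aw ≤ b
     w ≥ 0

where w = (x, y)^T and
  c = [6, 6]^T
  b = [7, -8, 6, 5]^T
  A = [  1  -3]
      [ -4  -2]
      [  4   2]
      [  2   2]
One constraint requires 4x + 2y ≤ 6, while the constraint -4x - 2y ≤ -8 is equivalent to 4x + 2y ≥ 8. Together they would need 8 ≤ 4x + 2y ≤ 6, which is impossible since 8 > 6. No point satisfies all constraints.

Infeasible — the constraint set is empty.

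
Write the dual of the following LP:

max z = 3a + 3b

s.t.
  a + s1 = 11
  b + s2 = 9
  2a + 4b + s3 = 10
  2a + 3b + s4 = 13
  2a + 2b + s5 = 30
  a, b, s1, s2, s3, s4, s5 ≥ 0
Minimize: z = 11y1 + 9y2 + 10y3 + 13y4 + 30y5

Subject to:
  C1: -y1 - 2y3 - 2y4 - 2y5 ≤ -3
  C2: -y2 - 4y3 - 3y4 - 2y5 ≤ -3
  y1, y2, y3, y4, y5 ≥ 0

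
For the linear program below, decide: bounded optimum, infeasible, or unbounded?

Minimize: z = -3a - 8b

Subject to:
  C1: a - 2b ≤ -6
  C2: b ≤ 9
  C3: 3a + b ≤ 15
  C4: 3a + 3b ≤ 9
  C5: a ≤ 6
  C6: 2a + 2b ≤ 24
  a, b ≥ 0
The point (0, 3) satisfies every constraint, so the LP is feasible; the constraints give a ≤ 6 and b ≤ 9, which with a, b ≥ 0 keep the feasible region inside a bounded box. A feasible, bounded LP attains a finite optimum at a vertex.

Evaluating z = -3a - 8b at each vertex:
  (0, 3): z = -24

The LP has an optimal solution: (0, 3) with z = -24.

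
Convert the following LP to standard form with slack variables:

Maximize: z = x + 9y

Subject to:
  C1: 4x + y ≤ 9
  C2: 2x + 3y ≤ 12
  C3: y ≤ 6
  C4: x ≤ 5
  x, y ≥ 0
max z = x + 9y

s.t.
  4x + y + s1 = 9
  2x + 3y + s2 = 12
  y + s3 = 6
  x + s4 = 5
  x, y, s1, s2, s3, s4 ≥ 0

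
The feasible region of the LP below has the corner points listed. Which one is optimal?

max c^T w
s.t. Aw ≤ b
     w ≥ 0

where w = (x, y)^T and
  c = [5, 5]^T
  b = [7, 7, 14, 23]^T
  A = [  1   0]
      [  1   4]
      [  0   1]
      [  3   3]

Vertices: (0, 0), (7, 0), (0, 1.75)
(7, 0) with z = 35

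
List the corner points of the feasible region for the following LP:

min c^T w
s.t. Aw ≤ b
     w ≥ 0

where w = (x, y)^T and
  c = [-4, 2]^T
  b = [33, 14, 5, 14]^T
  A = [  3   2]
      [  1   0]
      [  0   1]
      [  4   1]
Each vertex is the intersection of two constraint boundaries that also satisfies all remaining constraints:
  x = 0 and y = 0 → (0, 0)
  4x + y = 14 and y = 0 → (3.5, 0)
  y = 5 and 4x + y = 14 → (2.25, 5)
  y = 5 and x = 0 → (0, 5)

Vertices: (0, 0), (3.5, 0), (2.25, 5), (0, 5)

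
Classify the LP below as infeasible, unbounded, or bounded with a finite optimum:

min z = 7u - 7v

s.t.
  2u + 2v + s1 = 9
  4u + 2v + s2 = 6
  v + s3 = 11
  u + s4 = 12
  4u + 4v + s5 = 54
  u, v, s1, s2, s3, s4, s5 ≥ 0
The point (0, 3) satisfies every constraint, so the LP is feasible; the constraints give u ≤ 12 and v ≤ 11, which with u, v ≥ 0 keep the feasible region inside a bounded box. A feasible, bounded LP attains a finite optimum at a vertex.

Evaluating z = 7u - 7v at each vertex:
  (0, 0): z = 0
  (1.5, 0): z = 10.5
  (0, 3): z = -21

The LP has an optimal solution: (0, 3) with z = -21.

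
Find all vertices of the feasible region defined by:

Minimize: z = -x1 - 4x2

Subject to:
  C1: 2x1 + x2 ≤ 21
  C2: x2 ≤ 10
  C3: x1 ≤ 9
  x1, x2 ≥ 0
Each vertex is the intersection of two constraint boundaries that also satisfies all remaining constraints:
  x1 = 0 and x2 = 0 → (0, 0)
  x1 = 9 and x2 = 0 → (9, 0)
  2x1 + x2 = 21 and x1 = 9 → (9, 3)
  2x1 + x2 = 21 and x2 = 10 → (5.5, 10)
  x2 = 10 and x1 = 0 → (0, 10)

Vertices: (0, 0), (9, 0), (9, 3), (5.5, 10), (0, 10)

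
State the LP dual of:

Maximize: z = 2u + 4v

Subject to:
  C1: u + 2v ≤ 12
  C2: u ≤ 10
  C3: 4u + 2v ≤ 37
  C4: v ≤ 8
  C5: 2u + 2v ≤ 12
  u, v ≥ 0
Minimize: z = 12y1 + 10y2 + 37y3 + 8y4 + 12y5

Subject to:
  C1: -y1 - y2 - 4y3 - 2y5 ≤ -2
  C2: -2y1 - 2y3 - y4 - 2y5 ≤ -4
  y1, y2, y3, y4, y5 ≥ 0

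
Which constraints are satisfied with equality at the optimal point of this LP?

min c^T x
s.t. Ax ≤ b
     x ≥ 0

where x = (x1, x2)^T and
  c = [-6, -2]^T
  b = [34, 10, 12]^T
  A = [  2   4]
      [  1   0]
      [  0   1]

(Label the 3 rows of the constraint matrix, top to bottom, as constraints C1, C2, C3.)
Optimal: x1 = 10, x2 = 3.5
Slack at optimum:
  C1: slack = 0 (binding)
  C2: slack = 0 (binding)
  C3: slack = 8.5
  x1 ≥ 0: x1 = 10
  x2 ≥ 0: x2 = 3.5
Binding constraints: C1, C2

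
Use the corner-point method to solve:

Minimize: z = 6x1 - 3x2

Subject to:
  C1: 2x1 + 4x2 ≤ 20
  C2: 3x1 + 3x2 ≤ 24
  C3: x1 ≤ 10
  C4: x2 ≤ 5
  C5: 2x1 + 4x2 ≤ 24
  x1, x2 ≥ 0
x1 = 0, x2 = 5, z = -15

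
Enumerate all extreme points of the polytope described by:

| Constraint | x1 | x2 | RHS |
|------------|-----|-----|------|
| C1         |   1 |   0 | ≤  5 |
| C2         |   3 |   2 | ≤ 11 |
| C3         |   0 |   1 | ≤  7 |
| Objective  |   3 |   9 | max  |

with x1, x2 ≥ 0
Each vertex is the intersection of two constraint boundaries that also satisfies all remaining constraints:
  x1 = 0 and x2 = 0 → (0, 0)
  3x1 + 2x2 = 11 and x2 = 0 → (3.667, 0)
  3x1 + 2x2 = 11 and x1 = 0 → (0, 5.5)

Vertices: (0, 0), (3.667, 0), (0, 5.5)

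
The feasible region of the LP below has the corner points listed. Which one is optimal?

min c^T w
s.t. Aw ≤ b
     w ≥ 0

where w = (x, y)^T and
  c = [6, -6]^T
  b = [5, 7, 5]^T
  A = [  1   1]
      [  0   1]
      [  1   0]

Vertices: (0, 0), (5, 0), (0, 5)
(0, 5) with z = -30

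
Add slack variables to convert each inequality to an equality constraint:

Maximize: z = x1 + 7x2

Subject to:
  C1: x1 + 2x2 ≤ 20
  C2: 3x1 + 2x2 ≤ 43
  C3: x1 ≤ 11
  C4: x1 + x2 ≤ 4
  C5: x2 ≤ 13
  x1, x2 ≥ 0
max z = x1 + 7x2

s.t.
  x1 + 2x2 + s1 = 20
  3x1 + 2x2 + s2 = 43
  x1 + s3 = 11
  x1 + x2 + s4 = 4
  x2 + s5 = 13
  x1, x2, s1, s2, s3, s4, s5 ≥ 0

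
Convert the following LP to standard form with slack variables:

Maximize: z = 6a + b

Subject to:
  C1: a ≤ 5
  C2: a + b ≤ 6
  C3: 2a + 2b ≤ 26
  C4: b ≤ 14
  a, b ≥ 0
max z = 6a + b

s.t.
  a + s1 = 5
  a + b + s2 = 6
  2a + 2b + s3 = 26
  b + s4 = 14
  a, b, s1, s2, s3, s4 ≥ 0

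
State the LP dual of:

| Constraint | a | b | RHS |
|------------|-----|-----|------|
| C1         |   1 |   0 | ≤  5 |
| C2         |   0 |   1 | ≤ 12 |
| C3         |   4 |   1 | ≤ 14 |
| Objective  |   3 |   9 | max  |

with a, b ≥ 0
Minimize: z = 5y1 + 12y2 + 14y3

Subject to:
  C1: -y1 - 4y3 ≤ -3
  C2: -y2 - y3 ≤ -9
  y1, y2, y3 ≥ 0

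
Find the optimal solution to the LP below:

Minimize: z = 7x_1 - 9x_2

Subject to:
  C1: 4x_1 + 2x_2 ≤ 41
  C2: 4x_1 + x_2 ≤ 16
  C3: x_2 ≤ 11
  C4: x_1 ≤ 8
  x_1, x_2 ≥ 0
x_1 = 0, x_2 = 11, z = -99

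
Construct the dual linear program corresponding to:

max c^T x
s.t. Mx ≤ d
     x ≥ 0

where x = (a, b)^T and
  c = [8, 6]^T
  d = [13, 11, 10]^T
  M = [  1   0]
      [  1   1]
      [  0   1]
Minimize: z = 13y1 + 11y2 + 10y3

Subject to:
  C1: -y1 - y2 ≤ -8
  C2: -y2 - y3 ≤ -6
  y1, y2, y3 ≥ 0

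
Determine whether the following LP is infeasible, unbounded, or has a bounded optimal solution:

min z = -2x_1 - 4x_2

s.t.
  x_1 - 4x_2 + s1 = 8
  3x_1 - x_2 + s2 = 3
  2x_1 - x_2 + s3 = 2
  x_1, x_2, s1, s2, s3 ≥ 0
Feasible point: (0, 0) satisfies every constraint, so the LP is feasible.
Direction d = (0, 1): for each constraint row a, a·d ≤ 0 —
  (1)(0) + (-4)(1) = -4 ≤ 0
  (3)(0) + (-1)(1) = -1 ≤ 0
  (2)(0) + (-1)(1) = -1 ≤ 0
and d ≥ 0, so (0, 0) + t·d stays feasible for every t ≥ 0. Along this ray z = -2x_1 - 4x_2 changes by -4 per unit t, so z → −∞.

The LP is unbounded; z can be made arbitrarily small.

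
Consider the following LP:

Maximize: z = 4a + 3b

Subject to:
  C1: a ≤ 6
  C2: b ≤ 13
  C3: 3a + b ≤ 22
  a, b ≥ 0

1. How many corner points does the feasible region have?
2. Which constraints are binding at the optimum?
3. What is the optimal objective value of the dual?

1. 5
2. C2, C3
3. 51 (by strong duality, equal to the primal optimum)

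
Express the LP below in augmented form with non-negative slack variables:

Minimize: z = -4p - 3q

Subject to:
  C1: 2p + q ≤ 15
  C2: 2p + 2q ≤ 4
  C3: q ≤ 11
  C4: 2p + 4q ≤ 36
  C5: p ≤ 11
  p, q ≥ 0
min z = -4p - 3q

s.t.
  2p + q + s1 = 15
  2p + 2q + s2 = 4
  q + s3 = 11
  2p + 4q + s4 = 36
  p + s5 = 11
  p, q, s1, s2, s3, s4, s5 ≥ 0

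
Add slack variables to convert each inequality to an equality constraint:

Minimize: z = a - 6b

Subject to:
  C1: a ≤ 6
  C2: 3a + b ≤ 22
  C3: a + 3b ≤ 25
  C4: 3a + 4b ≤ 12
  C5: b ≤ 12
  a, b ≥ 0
min z = a - 6b

s.t.
  a + s1 = 6
  3a + b + s2 = 22
  a + 3b + s3 = 25
  3a + 4b + s4 = 12
  b + s5 = 12
  a, b, s1, s2, s3, s4, s5 ≥ 0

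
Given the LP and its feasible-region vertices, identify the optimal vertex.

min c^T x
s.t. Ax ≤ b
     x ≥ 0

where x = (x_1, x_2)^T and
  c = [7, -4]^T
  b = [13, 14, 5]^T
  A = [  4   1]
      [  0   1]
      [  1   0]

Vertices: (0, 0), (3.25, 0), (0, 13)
(0, 13) with z = -52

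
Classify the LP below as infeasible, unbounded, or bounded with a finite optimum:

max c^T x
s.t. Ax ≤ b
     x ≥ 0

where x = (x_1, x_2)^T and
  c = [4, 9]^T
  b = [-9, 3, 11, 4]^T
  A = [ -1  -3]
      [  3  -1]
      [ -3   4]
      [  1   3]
One constraint requires x_1 + 3x_2 ≤ 4, while the constraint -x_1 - 3x_2 ≤ -9 is equivalent to x_1 + 3x_2 ≥ 9. Together they would need 9 ≤ x_1 + 3x_2 ≤ 4, which is impossible since 9 > 4. No point satisfies all constraints.

The feasible region is empty; the LP is infeasible.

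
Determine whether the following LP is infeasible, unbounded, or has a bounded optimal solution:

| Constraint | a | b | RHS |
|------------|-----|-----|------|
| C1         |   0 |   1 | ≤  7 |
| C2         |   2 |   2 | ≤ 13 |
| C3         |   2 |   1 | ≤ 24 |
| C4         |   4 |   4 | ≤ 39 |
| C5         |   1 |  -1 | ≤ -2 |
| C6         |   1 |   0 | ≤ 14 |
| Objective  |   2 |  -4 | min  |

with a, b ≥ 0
The point (0, 6.5) satisfies every constraint, so the LP is feasible; the constraints give a ≤ 14 and b ≤ 7, which with a, b ≥ 0 keep the feasible region inside a bounded box. A feasible, bounded LP attains a finite optimum at a vertex.

Feasible with finite optimum z* = -26 at (0, 6.5).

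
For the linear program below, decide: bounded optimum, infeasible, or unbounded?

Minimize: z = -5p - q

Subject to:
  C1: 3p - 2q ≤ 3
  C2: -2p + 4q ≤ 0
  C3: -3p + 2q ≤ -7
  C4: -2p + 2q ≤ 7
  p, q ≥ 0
C1 requires 3p - 2q ≤ 3, while C3 (-3p + 2q ≤ -7) is equivalent to 3p - 2q ≥ 7. Together they would need 7 ≤ 3p - 2q ≤ 3, which is impossible since 7 > 3. No point satisfies all constraints.

Infeasible: no point satisfies all constraints simultaneously.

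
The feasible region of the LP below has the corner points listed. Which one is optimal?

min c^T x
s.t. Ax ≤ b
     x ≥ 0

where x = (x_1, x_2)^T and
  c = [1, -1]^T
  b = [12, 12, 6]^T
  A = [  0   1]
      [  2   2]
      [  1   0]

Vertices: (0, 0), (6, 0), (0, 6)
(0, 6) with z = -6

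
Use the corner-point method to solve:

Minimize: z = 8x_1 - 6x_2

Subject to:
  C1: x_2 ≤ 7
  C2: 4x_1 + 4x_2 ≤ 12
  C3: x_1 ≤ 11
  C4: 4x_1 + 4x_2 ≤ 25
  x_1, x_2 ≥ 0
Each vertex is the intersection of two constraint boundaries that also satisfies all remaining constraints:
  x_1 = 0 and x_2 = 0 → (0, 0)
  4x_1 + 4x_2 = 12 and x_2 = 0 → (3, 0)
  4x_1 + 4x_2 = 12 and x_1 = 0 → (0, 3)

Evaluating z = 8x_1 - 6x_2 at each vertex:
  (0, 0): z = 0
  (3, 0): z = 24
  (0, 3): z = -18

The minimum is at (0, 3) with z = -18.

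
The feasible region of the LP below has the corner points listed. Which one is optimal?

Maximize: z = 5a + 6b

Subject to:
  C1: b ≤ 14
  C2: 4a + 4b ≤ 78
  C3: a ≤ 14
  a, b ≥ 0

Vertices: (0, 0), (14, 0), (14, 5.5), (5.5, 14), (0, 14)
Evaluating z = 5a + 6b at each vertex:
  (0, 0): z = 0
  (14, 0): z = 70
  (14, 5.5): z = 103
  (5.5, 14): z = 111.5
  (0, 14): z = 84

The largest value is z = 111.5, attained at (5.5, 14).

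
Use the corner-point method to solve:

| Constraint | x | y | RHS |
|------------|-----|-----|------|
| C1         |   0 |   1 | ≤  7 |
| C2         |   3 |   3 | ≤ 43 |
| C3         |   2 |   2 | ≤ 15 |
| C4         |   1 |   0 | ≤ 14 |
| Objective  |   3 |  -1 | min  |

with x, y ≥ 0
Each vertex is the intersection of two constraint boundaries that also satisfies all remaining constraints:
  x = 0 and y = 0 → (0, 0)
  2x + 2y = 15 and y = 0 → (7.5, 0)
  y = 7 and 2x + 2y = 15 → (0.5, 7)
  y = 7 and x = 0 → (0, 7)

Evaluating z = 3x - y at each vertex:
  (0, 0): z = 0
  (7.5, 0): z = 22.5
  (0.5, 7): z = -5.5
  (0, 7): z = -7

The minimum is at (0, 7) with z = -7.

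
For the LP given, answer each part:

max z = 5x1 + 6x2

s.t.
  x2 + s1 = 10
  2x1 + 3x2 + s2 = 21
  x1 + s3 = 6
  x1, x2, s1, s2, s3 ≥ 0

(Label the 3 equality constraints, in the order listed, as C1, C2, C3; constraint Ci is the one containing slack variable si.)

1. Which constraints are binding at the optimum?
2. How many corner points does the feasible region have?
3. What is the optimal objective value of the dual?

1. C2, C3
2. 4
3. 48 (by strong duality, equal to the primal optimum)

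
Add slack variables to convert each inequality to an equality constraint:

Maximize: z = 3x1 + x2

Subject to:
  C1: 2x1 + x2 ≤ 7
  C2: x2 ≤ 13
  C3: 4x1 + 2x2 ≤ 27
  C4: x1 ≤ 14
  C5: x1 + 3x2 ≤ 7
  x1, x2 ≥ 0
max z = 3x1 + x2

s.t.
  2x1 + x2 + s1 = 7
  x2 + s2 = 13
  4x1 + 2x2 + s3 = 27
  x1 + s4 = 14
  x1 + 3x2 + s5 = 7
  x1, x2, s1, s2, s3, s4, s5 ≥ 0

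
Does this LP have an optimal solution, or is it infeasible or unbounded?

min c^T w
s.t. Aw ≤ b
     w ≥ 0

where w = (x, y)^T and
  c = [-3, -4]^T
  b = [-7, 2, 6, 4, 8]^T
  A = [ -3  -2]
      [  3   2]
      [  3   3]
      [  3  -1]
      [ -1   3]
One constraint requires 3x + 2y ≤ 2, while the constraint -3x - 2y ≤ -7 is equivalent to 3x + 2y ≥ 7. Together they would need 7 ≤ 3x + 2y ≤ 2, which is impossible since 7 > 2. No point satisfies all constraints.

Infeasible — the constraint set is empty.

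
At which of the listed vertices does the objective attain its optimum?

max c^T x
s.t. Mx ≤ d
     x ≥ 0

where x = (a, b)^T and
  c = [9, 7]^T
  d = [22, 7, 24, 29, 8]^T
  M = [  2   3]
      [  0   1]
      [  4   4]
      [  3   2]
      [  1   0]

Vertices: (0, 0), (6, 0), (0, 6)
(6, 0) with z = 54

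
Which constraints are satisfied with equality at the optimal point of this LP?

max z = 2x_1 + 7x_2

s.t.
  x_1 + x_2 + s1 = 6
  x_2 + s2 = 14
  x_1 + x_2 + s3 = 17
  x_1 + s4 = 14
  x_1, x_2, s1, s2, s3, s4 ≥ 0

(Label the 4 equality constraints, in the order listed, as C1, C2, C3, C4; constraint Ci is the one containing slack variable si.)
Optimal: x_1 = 0, x_2 = 6
Binding: C1, x_1 ≥ 0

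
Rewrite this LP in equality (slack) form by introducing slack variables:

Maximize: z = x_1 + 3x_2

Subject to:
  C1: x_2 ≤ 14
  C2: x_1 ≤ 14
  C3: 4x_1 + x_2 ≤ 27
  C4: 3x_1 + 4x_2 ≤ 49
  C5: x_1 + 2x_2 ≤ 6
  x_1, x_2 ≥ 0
max z = x_1 + 3x_2

s.t.
  x_2 + s1 = 14
  x_1 + s2 = 14
  4x_1 + x_2 + s3 = 27
  3x_1 + 4x_2 + s4 = 49
  x_1 + 2x_2 + s5 = 6
  x_1, x_2, s1, s2, s3, s4, s5 ≥ 0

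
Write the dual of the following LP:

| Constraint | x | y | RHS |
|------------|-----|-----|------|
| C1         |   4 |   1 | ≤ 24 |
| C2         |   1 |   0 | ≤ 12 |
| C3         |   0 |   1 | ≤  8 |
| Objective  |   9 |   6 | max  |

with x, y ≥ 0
Minimize: z = 24y1 + 12y2 + 8y3

Subject to:
  C1: -4y1 - y2 ≤ -9
  C2: -y1 - y3 ≤ -6
  y1, y2, y3 ≥ 0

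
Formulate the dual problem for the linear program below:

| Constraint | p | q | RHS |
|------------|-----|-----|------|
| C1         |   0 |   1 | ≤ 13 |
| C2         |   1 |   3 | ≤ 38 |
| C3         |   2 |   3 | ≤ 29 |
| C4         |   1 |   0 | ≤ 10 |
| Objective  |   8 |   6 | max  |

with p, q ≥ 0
Minimize: z = 13y1 + 38y2 + 29y3 + 10y4

Subject to:
  C1: -y2 - 2y3 - y4 ≤ -8
  C2: -y1 - 3y2 - 3y3 ≤ -6
  y1, y2, y3, y4 ≥ 0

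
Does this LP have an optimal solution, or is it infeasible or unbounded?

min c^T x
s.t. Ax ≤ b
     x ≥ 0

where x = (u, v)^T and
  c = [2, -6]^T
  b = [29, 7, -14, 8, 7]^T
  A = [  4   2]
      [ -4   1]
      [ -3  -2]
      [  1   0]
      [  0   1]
The point (0, 7) satisfies every constraint, so the LP is feasible; the constraints give u ≤ 8 and v ≤ 7, which with u, v ≥ 0 keep the feasible region inside a bounded box. A feasible, bounded LP attains a finite optimum at a vertex.

Feasible with finite optimum z* = -42 at (0, 7).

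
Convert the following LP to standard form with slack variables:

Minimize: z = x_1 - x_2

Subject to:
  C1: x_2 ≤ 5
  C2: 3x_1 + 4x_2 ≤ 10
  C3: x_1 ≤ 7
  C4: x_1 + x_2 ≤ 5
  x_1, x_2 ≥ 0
min z = x_1 - x_2

s.t.
  x_2 + s1 = 5
  3x_1 + 4x_2 + s2 = 10
  x_1 + s3 = 7
  x_1 + x_2 + s4 = 5
  x_1, x_2, s1, s2, s3, s4 ≥ 0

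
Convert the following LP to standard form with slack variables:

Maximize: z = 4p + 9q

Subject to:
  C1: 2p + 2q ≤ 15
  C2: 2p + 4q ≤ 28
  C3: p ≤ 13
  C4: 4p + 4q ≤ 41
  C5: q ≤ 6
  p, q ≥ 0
max z = 4p + 9q

s.t.
  2p + 2q + s1 = 15
  2p + 4q + s2 = 28
  p + s3 = 13
  4p + 4q + s4 = 41
  q + s5 = 6
  p, q, s1, s2, s3, s4, s5 ≥ 0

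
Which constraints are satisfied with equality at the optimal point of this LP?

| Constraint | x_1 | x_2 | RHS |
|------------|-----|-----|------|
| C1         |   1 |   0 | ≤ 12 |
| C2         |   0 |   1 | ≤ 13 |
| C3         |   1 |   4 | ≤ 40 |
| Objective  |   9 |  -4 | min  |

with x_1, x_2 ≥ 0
Optimal: x_1 = 0, x_2 = 10
Slack at optimum:
  C1: slack = 12
  C2: slack = 3
  C3: slack = 0 (binding)
  x_1 ≥ 0: x_1 = 0 (binding)
  x_2 ≥ 0: x_2 = 10
Binding constraints: C3, x_1 ≥ 0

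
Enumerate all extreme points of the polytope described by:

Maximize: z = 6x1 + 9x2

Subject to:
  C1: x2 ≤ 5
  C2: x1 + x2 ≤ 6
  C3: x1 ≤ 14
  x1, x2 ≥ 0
Each vertex is the intersection of two constraint boundaries that also satisfies all remaining constraints:
  x1 = 0 and x2 = 0 → (0, 0)
  x1 + x2 = 6 and x2 = 0 → (6, 0)
  x2 = 5 and x1 + x2 = 6 → (1, 5)
  x2 = 5 and x1 = 0 → (0, 5)

Vertices: (0, 0), (6, 0), (1, 5), (0, 5)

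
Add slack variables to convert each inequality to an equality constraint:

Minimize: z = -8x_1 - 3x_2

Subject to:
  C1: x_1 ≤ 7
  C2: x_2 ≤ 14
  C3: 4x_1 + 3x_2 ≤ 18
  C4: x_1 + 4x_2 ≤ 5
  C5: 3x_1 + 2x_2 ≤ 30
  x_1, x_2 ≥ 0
min z = -8x_1 - 3x_2

s.t.
  x_1 + s1 = 7
  x_2 + s2 = 14
  4x_1 + 3x_2 + s3 = 18
  x_1 + 4x_2 + s4 = 5
  3x_1 + 2x_2 + s5 = 30
  x_1, x_2, s1, s2, s3, s4, s5 ≥ 0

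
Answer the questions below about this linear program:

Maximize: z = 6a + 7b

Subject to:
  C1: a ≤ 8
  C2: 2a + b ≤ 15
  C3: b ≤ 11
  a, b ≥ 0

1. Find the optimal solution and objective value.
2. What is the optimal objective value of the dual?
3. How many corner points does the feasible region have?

1. a = 2, b = 11, z = 89
2. 89 (by strong duality, equal to the primal optimum)
3. 4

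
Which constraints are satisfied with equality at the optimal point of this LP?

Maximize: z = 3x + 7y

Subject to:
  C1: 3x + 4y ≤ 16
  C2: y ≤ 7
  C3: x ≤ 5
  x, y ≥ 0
Optimal: x = 0, y = 4
Slack at optimum:
  C1: slack = 0 (binding)
  C2: slack = 3
  C3: slack = 5
  x ≥ 0: x = 0 (binding)
  y ≥ 0: y = 4
Binding constraints: C1, x ≥ 0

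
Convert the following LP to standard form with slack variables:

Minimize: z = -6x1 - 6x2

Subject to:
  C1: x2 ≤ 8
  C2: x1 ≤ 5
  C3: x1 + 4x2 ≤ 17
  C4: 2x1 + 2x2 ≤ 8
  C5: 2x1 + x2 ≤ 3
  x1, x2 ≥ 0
min z = -6x1 - 6x2

s.t.
  x2 + s1 = 8
  x1 + s2 = 5
  x1 + 4x2 + s3 = 17
  2x1 + 2x2 + s4 = 8
  2x1 + x2 + s5 = 3
  x1, x2, s1, s2, s3, s4, s5 ≥ 0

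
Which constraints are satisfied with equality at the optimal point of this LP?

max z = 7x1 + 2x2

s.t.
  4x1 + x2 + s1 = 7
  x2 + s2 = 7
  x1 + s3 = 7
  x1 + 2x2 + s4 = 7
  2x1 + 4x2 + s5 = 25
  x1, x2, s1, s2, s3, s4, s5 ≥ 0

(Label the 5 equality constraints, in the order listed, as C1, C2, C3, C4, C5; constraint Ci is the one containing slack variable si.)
Optimal: x1 = 1, x2 = 3
Binding: C1, C4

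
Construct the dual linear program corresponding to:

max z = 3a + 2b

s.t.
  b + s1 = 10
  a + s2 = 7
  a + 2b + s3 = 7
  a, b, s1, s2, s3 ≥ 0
Minimize: z = 10y1 + 7y2 + 7y3

Subject to:
  C1: -y2 - y3 ≤ -3
  C2: -y1 - 2y3 ≤ -2
  y1, y2, y3 ≥ 0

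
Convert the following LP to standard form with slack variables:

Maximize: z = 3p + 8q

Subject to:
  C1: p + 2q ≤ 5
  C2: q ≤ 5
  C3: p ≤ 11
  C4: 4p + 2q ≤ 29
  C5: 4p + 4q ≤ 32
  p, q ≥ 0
max z = 3p + 8q

s.t.
  p + 2q + s1 = 5
  q + s2 = 5
  p + s3 = 11
  4p + 2q + s4 = 29
  4p + 4q + s5 = 32
  p, q, s1, s2, s3, s4, s5 ≥ 0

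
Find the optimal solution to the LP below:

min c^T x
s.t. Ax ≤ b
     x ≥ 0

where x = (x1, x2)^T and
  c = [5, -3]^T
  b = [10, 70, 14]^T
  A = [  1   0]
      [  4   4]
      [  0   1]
Each vertex is the intersection of two constraint boundaries that also satisfies all remaining constraints:
  x1 = 0 and x2 = 0 → (0, 0)
  x1 = 10 and x2 = 0 → (10, 0)
  x1 = 10 and 4x1 + 4x2 = 70 → (10, 7.5)
  4x1 + 4x2 = 70 and x2 = 14 → (3.5, 14)
  x2 = 14 and x1 = 0 → (0, 14)

Evaluating z = 5x1 - 3x2 at each vertex:
  (0, 0): z = 0
  (10, 0): z = 50
  (10, 7.5): z = 27.5
  (3.5, 14): z = -24.5
  (0, 14): z = -42

The minimum is at (0, 14) with z = -42.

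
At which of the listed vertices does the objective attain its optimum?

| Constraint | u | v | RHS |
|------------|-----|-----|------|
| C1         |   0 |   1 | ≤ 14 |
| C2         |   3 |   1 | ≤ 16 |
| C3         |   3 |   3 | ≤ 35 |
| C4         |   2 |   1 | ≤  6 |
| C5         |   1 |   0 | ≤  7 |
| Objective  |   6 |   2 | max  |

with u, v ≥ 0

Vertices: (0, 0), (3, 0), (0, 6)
Evaluating z = 6u + 2v at each vertex:
  (0, 0): z = 0
  (3, 0): z = 18
  (0, 6): z = 12

The largest value is z = 18, attained at (3, 0).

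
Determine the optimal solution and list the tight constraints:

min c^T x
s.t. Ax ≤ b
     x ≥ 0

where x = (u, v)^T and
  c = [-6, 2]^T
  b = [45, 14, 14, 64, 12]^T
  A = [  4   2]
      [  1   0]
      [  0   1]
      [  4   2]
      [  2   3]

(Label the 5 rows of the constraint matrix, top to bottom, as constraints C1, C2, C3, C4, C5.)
Optimal: u = 6, v = 0
Slack at optimum:
  C1: slack = 21
  C2: slack = 8
  C3: slack = 14
  C4: slack = 40
  C5: slack = 0 (binding)
  u ≥ 0: u = 6
  v ≥ 0: v = 0 (binding)
Binding constraints: C5, v ≥ 0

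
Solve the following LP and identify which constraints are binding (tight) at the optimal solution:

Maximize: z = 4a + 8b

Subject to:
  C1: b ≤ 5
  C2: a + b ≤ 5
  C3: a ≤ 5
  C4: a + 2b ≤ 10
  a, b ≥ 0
Optimal: a = 0, b = 5
Binding: C1, C2, C4, a ≥ 0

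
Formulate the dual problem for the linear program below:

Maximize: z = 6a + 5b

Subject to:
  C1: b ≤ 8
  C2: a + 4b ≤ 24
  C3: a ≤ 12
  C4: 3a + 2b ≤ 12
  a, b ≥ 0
Minimize: z = 8y1 + 24y2 + 12y3 + 12y4

Subject to:
  C1: -y2 - y3 - 3y4 ≤ -6
  C2: -y1 - 4y2 - 2y4 ≤ -5
  y1, y2, y3, y4 ≥ 0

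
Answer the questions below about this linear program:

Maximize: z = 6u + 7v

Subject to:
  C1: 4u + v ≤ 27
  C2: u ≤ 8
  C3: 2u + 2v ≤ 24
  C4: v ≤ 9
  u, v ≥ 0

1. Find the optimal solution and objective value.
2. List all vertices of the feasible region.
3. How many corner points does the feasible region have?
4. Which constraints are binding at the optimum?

1. u = 3, v = 9, z = 81
2. (0, 0), (6.75, 0), (5, 7), (3, 9), (0, 9)
3. 5
4. C3, C4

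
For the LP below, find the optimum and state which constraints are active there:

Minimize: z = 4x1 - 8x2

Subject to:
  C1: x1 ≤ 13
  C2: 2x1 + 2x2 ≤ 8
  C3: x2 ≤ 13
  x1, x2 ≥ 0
Optimal: x1 = 0, x2 = 4
Slack at optimum:
  C1: slack = 13
  C2: slack = 0 (binding)
  C3: slack = 9
  x1 ≥ 0: x1 = 0 (binding)
  x2 ≥ 0: x2 = 4
Binding constraints: C2, x1 ≥ 0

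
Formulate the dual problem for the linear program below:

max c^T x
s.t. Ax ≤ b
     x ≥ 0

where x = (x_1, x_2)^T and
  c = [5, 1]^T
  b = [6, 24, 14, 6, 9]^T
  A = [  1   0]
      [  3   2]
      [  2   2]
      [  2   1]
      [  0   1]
Minimize: z = 6y1 + 24y2 + 14y3 + 6y4 + 9y5

Subject to:
  C1: -y1 - 3y2 - 2y3 - 2y4 ≤ -5
  C2: -2y2 - 2y3 - y4 - y5 ≤ -1
  y1, y2, y3, y4, y5 ≥ 0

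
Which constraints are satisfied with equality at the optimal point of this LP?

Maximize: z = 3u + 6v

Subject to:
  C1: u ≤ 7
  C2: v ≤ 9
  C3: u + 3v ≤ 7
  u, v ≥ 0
Optimal: u = 7, v = 0
Binding: C1, C3, v ≥ 0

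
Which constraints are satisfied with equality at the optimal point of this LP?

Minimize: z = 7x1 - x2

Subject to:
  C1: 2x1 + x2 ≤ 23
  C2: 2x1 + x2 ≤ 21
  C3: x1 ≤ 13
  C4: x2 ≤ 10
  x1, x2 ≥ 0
Optimal: x1 = 0, x2 = 10
Binding: C4, x1 ≥ 0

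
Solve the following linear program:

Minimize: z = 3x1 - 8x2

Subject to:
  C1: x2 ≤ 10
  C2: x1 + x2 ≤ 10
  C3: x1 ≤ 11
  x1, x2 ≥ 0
x1 = 0, x2 = 10, z = -80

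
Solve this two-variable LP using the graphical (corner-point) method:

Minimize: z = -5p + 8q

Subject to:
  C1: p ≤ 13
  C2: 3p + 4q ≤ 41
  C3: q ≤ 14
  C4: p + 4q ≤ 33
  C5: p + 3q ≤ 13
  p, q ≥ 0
Each vertex is the intersection of two constraint boundaries that also satisfies all remaining constraints:
  p = 0 and q = 0 → (0, 0)
  p = 13 and p + 3q = 13 → (13, 0)
  p + 3q = 13 and p = 0 → (0, 4.333)

Evaluating z = -5p + 8q at each vertex:
  (0, 0): z = 0
  (13, 0): z = -65
  (0, 4.333): z = 34.67

The minimum is at (13, 0) with z = -65.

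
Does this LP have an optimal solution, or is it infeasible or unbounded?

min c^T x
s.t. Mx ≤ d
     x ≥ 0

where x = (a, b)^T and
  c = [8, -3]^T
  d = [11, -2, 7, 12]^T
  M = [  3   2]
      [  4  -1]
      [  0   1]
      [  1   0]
The point (0, 5.5) satisfies every constraint, so the LP is feasible; the constraints give a ≤ 12 and b ≤ 7, which with a, b ≥ 0 keep the feasible region inside a bounded box. A feasible, bounded LP attains a finite optimum at a vertex.

Evaluating z = 8a - 3b at each vertex:
  (0, 2): z = -6
  (0.6364, 4.545): z = -8.545
  (0, 5.5): z = -16.5

Bounded optimum: z* = -16.5 at (0, 5.5).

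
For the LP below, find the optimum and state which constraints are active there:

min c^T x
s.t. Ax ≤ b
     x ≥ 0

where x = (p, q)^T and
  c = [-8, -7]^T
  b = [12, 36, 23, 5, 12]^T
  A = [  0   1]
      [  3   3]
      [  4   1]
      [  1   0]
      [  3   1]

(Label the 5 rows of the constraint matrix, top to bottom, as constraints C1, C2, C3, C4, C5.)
Optimal: p = 0, q = 12
Binding: C1, C2, C5, p ≥ 0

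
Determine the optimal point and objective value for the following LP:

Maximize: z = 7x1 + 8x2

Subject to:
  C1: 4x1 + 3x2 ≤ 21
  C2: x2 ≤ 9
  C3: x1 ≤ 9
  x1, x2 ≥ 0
x1 = 0, x2 = 7, z = 56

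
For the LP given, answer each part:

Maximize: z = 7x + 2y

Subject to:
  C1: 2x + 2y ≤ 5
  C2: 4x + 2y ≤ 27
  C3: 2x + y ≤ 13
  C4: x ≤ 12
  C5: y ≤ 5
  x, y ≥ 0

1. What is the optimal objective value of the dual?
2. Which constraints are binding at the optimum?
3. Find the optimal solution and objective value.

1. 17.5 (by strong duality, equal to the primal optimum)
2. C1, y ≥ 0
3. x = 2.5, y = 0, z = 17.5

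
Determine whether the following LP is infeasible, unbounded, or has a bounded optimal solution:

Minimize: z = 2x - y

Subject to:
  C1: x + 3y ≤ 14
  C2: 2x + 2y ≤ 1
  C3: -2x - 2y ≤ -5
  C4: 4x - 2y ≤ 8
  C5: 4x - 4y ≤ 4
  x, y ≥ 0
C2 requires 2x + 2y ≤ 1, while C3 (-2x - 2y ≤ -5) is equivalent to 2x + 2y ≥ 5. Together they would need 5 ≤ 2x + 2y ≤ 1, which is impossible since 5 > 1. No point satisfies all constraints.

Infeasible: no point satisfies all constraints simultaneously.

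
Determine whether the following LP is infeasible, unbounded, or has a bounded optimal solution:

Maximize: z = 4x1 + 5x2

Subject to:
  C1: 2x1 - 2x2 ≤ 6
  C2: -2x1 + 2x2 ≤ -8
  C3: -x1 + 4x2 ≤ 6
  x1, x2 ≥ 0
C1 requires 2x1 - 2x2 ≤ 6, while C2 (-2x1 + 2x2 ≤ -8) is equivalent to 2x1 - 2x2 ≥ 8. Together they would need 8 ≤ 2x1 - 2x2 ≤ 6, which is impossible since 8 > 6. No point satisfies all constraints.

The feasible region is empty; the LP is infeasible.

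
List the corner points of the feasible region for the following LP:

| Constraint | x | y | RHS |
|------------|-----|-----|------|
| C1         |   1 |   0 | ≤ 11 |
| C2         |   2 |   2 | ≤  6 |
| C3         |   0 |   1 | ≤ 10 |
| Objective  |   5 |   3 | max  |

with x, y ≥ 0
Each vertex is the intersection of two constraint boundaries that also satisfies all remaining constraints:
  x = 0 and y = 0 → (0, 0)
  2x + 2y = 6 and y = 0 → (3, 0)
  2x + 2y = 6 and x = 0 → (0, 3)

Vertices: (0, 0), (3, 0), (0, 3)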